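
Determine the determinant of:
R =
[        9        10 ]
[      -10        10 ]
det(R) = 190

For a 2×2 matrix [[a, b], [c, d]], det = a*d - b*c.
det(R) = (9)*(10) - (10)*(-10) = 90 + 100 = 190.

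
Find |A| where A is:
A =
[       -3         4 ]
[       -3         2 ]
det(A) = 6

For a 2×2 matrix [[a, b], [c, d]], det = a*d - b*c.
det(A) = (-3)*(2) - (4)*(-3) = -6 + 12 = 6.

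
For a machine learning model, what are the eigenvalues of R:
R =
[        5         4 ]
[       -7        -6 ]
λ = -2, 1

Solve det(R - λI) = 0. For a 2×2 matrix the characteristic equation is λ² - (trace)λ + det = 0.
trace(R) = a + d = 5 - 6 = -1.
det(R) = a*d - b*c = (5)*(-6) - (4)*(-7) = -30 + 28 = -2.
Characteristic equation: λ² - (-1)λ + (-2) = 0.
Discriminant = (-1)² - 4*(-2) = 1 + 8 = 9.
λ = (-1 ± √9) / 2 = (-1 ± 3) / 2 = -2, 1.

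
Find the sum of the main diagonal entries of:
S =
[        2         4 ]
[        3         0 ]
tr(S) = 2 + 0 = 2

The trace of a square matrix is the sum of its diagonal entries.
Diagonal entries of S: S[0][0] = 2, S[1][1] = 0.
tr(S) = 2 + 0 = 2.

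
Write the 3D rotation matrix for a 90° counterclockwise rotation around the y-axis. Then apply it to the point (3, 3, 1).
R = [[0, 0, 1], [0, 1, 0], [-1, 0, 0]]; R·(3, 3, 1) = (1, 3, -3)

Rotation matrix for 90° around y-axis:
cos(90°) = 0, sin(90°) = 1
R = [[0, 0, 1], [0, 1, 0], [-1, 0, 0]]
Apply to (3, 3, 1): R·[3, 3, 1]ᵀ = (1, 3, -3)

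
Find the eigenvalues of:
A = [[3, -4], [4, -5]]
λ = -1, -1

Solve det(A - λI) = 0. For a 2×2 matrix this is λ² - (trace)λ + det = 0.
trace(A) = 3 - 5 = -2.
det(A) = (3)*(-5) - (-4)*(4) = -15 + 16 = 1.
Characteristic equation: λ² - (-2)λ + (1) = 0.
Discriminant: (-2)² - 4*(1) = 4 - 4 = 0.
Roots: λ = (-2 ± √0) / 2 = -1, -1.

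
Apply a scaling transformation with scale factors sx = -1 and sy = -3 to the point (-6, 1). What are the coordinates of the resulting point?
(6, -3)

Scaling matrix:
[[-1, 0], [0, -3]]
Result: (-6 × -1, 1 × -3) = (6, -3)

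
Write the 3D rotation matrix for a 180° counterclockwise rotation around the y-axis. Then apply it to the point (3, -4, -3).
R = [[-1, 0, 0], [0, 1, 0], [0, 0, -1]]; R·(3, -4, -3) = (-3, -4, 3)

Rotation matrix for 180° around y-axis:
cos(180°) = -1, sin(180°) = 0
R = [[-1, 0, 0], [0, 1, 0], [0, 0, -1]]
Apply to (3, -4, -3): R·[3, -4, -3]ᵀ = (-3, -4, 3)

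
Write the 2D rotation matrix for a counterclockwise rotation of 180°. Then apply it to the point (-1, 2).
R = [[-1, 0], [0, -1]]; R·(-1, 2) = (1, -2)

Rotation matrix formula: R(θ) = [[cos θ, -sin θ], [sin θ, cos θ]]
For θ = 180°:
cos(180°) = -1
sin(180°) = 0
R = [[-1, 0], [0, -1]]
Apply to (-1, 2): [-1·-1 + (0)·2, 0·-1 + -1·2] = (1, -2)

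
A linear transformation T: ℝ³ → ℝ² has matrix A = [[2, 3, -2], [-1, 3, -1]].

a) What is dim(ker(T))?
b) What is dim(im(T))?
dim(ker) = 1, dim(im) = 2

The two rows are not scalar multiples of one another (no single k satisfies row 2 = k × row 1), so they are linearly independent.
Thus rank(A) = 2.
dim(im(T)) = rank(A) = 2.
By the rank-nullity theorem applied to T: ℝ³ → ℝ², rank(A) + nullity(A) = 3 (the domain dimension), so dim(ker(T)) = 3 - 2 = 1.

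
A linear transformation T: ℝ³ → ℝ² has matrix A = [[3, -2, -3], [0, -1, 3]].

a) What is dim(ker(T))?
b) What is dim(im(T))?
dim(ker) = 1, dim(im) = 2

The two rows are not scalar multiples of one another (no single k satisfies row 2 = k × row 1), so they are linearly independent.
Thus rank(A) = 2.
dim(im(T)) = rank(A) = 2.
By the rank-nullity theorem applied to T: ℝ³ → ℝ², rank(A) + nullity(A) = 3 (the domain dimension), so dim(ker(T)) = 3 - 2 = 1.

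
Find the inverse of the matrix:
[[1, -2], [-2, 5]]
[[5, 2], [2, 1]]

For [[a,b],[c,d]], inverse = (1/det)·[[d,-b],[-c,a]]
det = 1·5 - -2·-2 = 1
Inverse = (1/1)·[[5, 2], [2, 1]]
        = [[5, 2], [2, 1]]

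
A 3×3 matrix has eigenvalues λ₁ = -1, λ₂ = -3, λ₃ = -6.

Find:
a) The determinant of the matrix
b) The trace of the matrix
det = -18, trace = -10

Two standard eigenvalue identities:
- det(A) equals the product of the eigenvalues (counted with multiplicity).
- trace(A) equals the sum of the eigenvalues.
det(A) = (-1)*(-3)*(-6) = -18.
trace(A) = -1 - 3 - 6 = -10.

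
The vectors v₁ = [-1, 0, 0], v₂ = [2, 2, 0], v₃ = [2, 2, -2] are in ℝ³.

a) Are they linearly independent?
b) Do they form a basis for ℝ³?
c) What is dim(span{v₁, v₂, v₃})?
Yes independent, yes basis, dim = 3

Stack v₁, v₂, v₃ as rows of a 3×3 matrix.
[[-1, 0, 0]; [2, 2, 0]; [2, 2, -2]] is already lower triangular with nonzero diagonal entries (-1, 2, -2), so its determinant is the product of the diagonal entries, det = (-1)·(2)·(-2) = 4 ≠ 0, and the rows are linearly independent.
Three linearly independent vectors in ℝ³ form a basis for ℝ³, so dim(span{v₁,v₂,v₃}) = 3.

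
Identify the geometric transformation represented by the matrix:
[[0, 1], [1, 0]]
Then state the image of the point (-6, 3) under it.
reflection across the line y = x; image of (-6, 3) is (3, -6)

This is a symmetric orthogonal matrix with determinant -1, which characterizes a reflection in ℝ².
The matrix [[0, 1], [1, 0]] represents: reflection across the line y = x.
Applying it to (-6, 3): [0·-6 + 1·3, 1·-6 + 0·3] = (3, -6).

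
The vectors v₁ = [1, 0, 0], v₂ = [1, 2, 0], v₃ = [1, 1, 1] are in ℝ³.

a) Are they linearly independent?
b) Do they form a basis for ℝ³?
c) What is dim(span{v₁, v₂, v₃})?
Yes independent, yes basis, dim = 3

Stack v₁, v₂, v₃ as rows of a 3×3 matrix.
[[1, 0, 0]; [1, 2, 0]; [1, 1, 1]] is already lower triangular with nonzero diagonal entries (1, 2, 1), so its determinant is the product of the diagonal entries, det = (1)·(2)·(1) = 2 ≠ 0, and the rows are linearly independent.
Three linearly independent vectors in ℝ³ form a basis for ℝ³, so dim(span{v₁,v₂,v₃}) = 3.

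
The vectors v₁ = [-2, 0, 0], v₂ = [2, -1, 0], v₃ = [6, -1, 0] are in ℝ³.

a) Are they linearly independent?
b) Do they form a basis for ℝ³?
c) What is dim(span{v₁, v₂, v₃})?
Not independent, not a basis, dim(span) = 2

Check whether v₃ can be written as a linear combination of v₁ and v₂.
v₃ = (-2)·v₁ + (1)·v₂ = [6, -1, 0], so the three vectors are linearly dependent.
Thus they do not form a basis for ℝ³, and dim(span{v₁, v₂, v₃}) = 2 (spanned by v₁ and v₂).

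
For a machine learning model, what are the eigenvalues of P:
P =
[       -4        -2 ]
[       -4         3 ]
λ = -5, 4

Solve det(P - λI) = 0. For a 2×2 matrix the characteristic equation is λ² - (trace)λ + det = 0.
trace(P) = a + d = -4 + 3 = -1.
det(P) = a*d - b*c = (-4)*(3) - (-2)*(-4) = -12 - 8 = -20.
Characteristic equation: λ² - (-1)λ + (-20) = 0.
Discriminant = (-1)² - 4*(-20) = 1 + 80 = 81.
λ = (-1 ± √81) / 2 = (-1 ± 9) / 2 = -5, 4.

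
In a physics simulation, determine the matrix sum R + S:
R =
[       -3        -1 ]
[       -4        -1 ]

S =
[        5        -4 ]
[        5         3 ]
R + S =
[        2        -5 ]
[        1         2 ]

Matrix addition is elementwise: (R+S)[i][j] = R[i][j] + S[i][j].
  (R+S)[0][0] = (-3) + (5) = 2
  (R+S)[0][1] = (-1) + (-4) = -5
  (R+S)[1][0] = (-4) + (5) = 1
  (R+S)[1][1] = (-1) + (3) = 2
R + S =
[        2        -5 ]
[        1         2 ]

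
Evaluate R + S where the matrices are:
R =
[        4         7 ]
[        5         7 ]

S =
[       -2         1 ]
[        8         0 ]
R + S =
[        2         8 ]
[       13         7 ]

Matrix addition is elementwise: (R+S)[i][j] = R[i][j] + S[i][j].
  (R+S)[0][0] = (4) + (-2) = 2
  (R+S)[0][1] = (7) + (1) = 8
  (R+S)[1][0] = (5) + (8) = 13
  (R+S)[1][1] = (7) + (0) = 7
R + S =
[        2         8 ]
[       13         7 ]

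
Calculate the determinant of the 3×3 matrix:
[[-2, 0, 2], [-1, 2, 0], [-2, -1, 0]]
10

Expansion along first row:
det = -2·det([[2,0],[-1,0]]) - 0·det([[-1,0],[-2,0]]) + 2·det([[-1,2],[-2,-1]])
    = -2·(2·0 - 0·-1) - 0·(-1·0 - 0·-2) + 2·(-1·-1 - 2·-2)
    = -2·0 - 0·0 + 2·5
    = 0 + 0 + 10 = 10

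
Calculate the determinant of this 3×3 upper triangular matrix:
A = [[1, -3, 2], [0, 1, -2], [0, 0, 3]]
3

The determinant of a triangular matrix is the product of its diagonal entries (the off-diagonal entries above the diagonal do not affect it).
det(A) = (1) * (1) * (3) = 3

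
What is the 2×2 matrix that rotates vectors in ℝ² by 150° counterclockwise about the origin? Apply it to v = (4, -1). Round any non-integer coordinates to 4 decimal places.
R = [[-√3/2, -1/2], [1/2, -√3/2]]; R·v = (-2.9641, 2.8660)

A counterclockwise rotation by angle θ in ℝ² has matrix R(θ) = [[cos θ, -sin θ], [sin θ, cos θ]].
For θ = 150°: cos θ = -√3/2, sin θ = 1/2.
R(150°) = [[-√3/2, -1/2], [1/2, -√3/2]].
R·v = [-√3/2·4 + (-1/2)·-1, 1/2·4 + -√3/2·-1] = (-2.9641, 2.8660).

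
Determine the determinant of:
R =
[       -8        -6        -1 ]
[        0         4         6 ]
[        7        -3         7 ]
det(R) = -592

Expand along row 0 (cofactor expansion): det(R) = a*(e*i - f*h) - b*(d*i - f*g) + c*(d*h - e*g), where the 3×3 is [[a, b, c], [d, e, f], [g, h, i]].
Minor M_00 = (4)*(7) - (6)*(-3) = 28 + 18 = 46.
Minor M_01 = (0)*(7) - (6)*(7) = 0 - 42 = -42.
Minor M_02 = (0)*(-3) - (4)*(7) = 0 - 28 = -28.
det(R) = (-8)*(46) - (-6)*(-42) + (-1)*(-28) = -368 - 252 + 28 = -592.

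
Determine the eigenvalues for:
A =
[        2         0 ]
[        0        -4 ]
λ = -4, 2

Solve det(A - λI) = 0. For a 2×2 matrix the characteristic equation is λ² - (trace)λ + det = 0.
trace(A) = a + d = 2 - 4 = -2.
det(A) = a*d - b*c = (2)*(-4) - (0)*(0) = -8 - 0 = -8.
Characteristic equation: λ² - (-2)λ + (-8) = 0.
Discriminant = (-2)² - 4*(-8) = 4 + 32 = 36.
λ = (-2 ± √36) / 2 = (-2 ± 6) / 2 = -4, 2.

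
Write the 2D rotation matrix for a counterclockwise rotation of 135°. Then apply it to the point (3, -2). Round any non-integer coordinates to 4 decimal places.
R = [[-√2/2, -√2/2], [√2/2, -√2/2]]; R·(3, -2) = (-0.7071, 3.5355)

Rotation matrix formula: R(θ) = [[cos θ, -sin θ], [sin θ, cos θ]]
For θ = 135°:
cos(135°) = -√2/2
sin(135°) = √2/2
R = [[-√2/2, -√2/2], [√2/2, -√2/2]]
Apply to (3, -2): [-√2/2·3 + (-√2/2)·-2, √2/2·3 + -√2/2·-2] = (-0.7071, 3.5355)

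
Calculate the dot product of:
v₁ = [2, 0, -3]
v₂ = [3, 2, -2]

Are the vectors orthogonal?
12, No

The dot product is the sum of products of corresponding components.
v₁·v₂ = (2)*(3) + (0)*(2) + (-3)*(-2) = 6 + 0 + 6 = 12.
Two vectors are orthogonal iff their dot product is 0; here the dot product is 12, so the vectors are not orthogonal.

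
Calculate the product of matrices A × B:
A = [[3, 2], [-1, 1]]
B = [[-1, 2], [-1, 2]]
[[-5, 10], [0, 0]]

Matrix multiplication:
C[0][0] = 3×-1 + 2×-1 = -5
C[0][1] = 3×2 + 2×2 = 10
C[1][0] = -1×-1 + 1×-1 = 0
C[1][1] = -1×2 + 1×2 = 0
Result: [[-5, 10], [0, 0]]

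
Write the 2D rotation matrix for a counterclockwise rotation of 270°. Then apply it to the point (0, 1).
R = [[0, 1], [-1, 0]]; R·(0, 1) = (1, 0)

Rotation matrix formula: R(θ) = [[cos θ, -sin θ], [sin θ, cos θ]]
For θ = 270°:
cos(270°) = 0
sin(270°) = -1
R = [[0, 1], [-1, 0]]
Apply to (0, 1): [0·0 + (1)·1, -1·0 + 0·1] = (1, 0)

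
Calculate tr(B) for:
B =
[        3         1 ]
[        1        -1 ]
tr(B) = 3 - 1 = 2

The trace of a square matrix is the sum of its diagonal entries.
Diagonal entries of B: B[0][0] = 3, B[1][1] = -1.
tr(B) = 3 - 1 = 2.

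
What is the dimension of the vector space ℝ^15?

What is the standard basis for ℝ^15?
Dimension = 15; standard basis = {e_1, e_2, e_3, …, e_15}

ℝ^15 is the space of 15-tuples of real numbers; its dimension is 15.
The standard basis consists of 15 vectors: e_1, e_2, e_3, …, e_15, where e_i is the vector with 1 in position i and 0 elsewhere.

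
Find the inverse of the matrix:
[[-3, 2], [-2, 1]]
[[1, -2], [2, -3]]

For [[a,b],[c,d]], inverse = (1/det)·[[d,-b],[-c,a]]
det = -3·1 - 2·-2 = 1
Inverse = (1/1)·[[1, -2], [2, -3]]
        = [[1, -2], [2, -3]]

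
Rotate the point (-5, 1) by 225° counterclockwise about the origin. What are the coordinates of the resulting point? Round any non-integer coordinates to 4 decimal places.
(4.2426, 2.8284)

Rotation matrix R(θ) = [[cos θ, -sin θ], [sin θ, cos θ]]; for θ = 225°:
R = [[-√2/2, √2/2], [-√2/2, -√2/2]]
Result: R × [-5, 1]ᵀ = [-√2/2·-5 + (√2/2)·1, -√2/2·-5 + (-√2/2)·1]ᵀ = (4.2426, 2.8284)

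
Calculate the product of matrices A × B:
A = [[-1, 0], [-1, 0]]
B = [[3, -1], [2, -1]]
[[-3, 1], [-3, 1]]

Matrix multiplication:
C[0][0] = -1×3 + 0×2 = -3
C[0][1] = -1×-1 + 0×-1 = 1
C[1][0] = -1×3 + 0×2 = -3
C[1][1] = -1×-1 + 0×-1 = 1
Result: [[-3, 1], [-3, 1]]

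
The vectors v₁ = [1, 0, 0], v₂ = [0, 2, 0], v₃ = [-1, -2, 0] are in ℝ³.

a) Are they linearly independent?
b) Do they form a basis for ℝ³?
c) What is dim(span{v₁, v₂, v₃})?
Not independent, not a basis, dim(span) = 2

Check whether v₃ can be written as a linear combination of v₁ and v₂.
v₃ = (-1)·v₁ + (-1)·v₂ = [-1, -2, 0], so the three vectors are linearly dependent.
Thus they do not form a basis for ℝ³, and dim(span{v₁, v₂, v₃}) = 2 (spanned by v₁ and v₂).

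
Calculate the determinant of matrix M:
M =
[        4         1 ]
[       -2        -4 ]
det(M) = -14

For a 2×2 matrix [[a, b], [c, d]], det = a*d - b*c.
det(M) = (4)*(-4) - (1)*(-2) = -16 + 2 = -14.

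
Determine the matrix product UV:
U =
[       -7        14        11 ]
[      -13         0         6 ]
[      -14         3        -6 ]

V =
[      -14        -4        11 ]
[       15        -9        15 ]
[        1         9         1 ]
UV =
[      319         1       144 ]
[      188       106      -137 ]
[      235       -25      -115 ]

Matrix multiplication: (UV)[i][j] = sum over k of U[i][k] * V[k][j].
  (UV)[0][0] = (-7)*(-14) + (14)*(15) + (11)*(1) = 319
  (UV)[0][1] = (-7)*(-4) + (14)*(-9) + (11)*(9) = 1
  (UV)[0][2] = (-7)*(11) + (14)*(15) + (11)*(1) = 144
  (UV)[1][0] = (-13)*(-14) + (0)*(15) + (6)*(1) = 188
  (UV)[1][1] = (-13)*(-4) + (0)*(-9) + (6)*(9) = 106
  (UV)[1][2] = (-13)*(11) + (0)*(15) + (6)*(1) = -137
  (UV)[2][0] = (-14)*(-14) + (3)*(15) + (-6)*(1) = 235
  (UV)[2][1] = (-14)*(-4) + (3)*(-9) + (-6)*(9) = -25
  (UV)[2][2] = (-14)*(11) + (3)*(15) + (-6)*(1) = -115
UV =
[      319         1       144 ]
[      188       106      -137 ]
[      235       -25      -115 ]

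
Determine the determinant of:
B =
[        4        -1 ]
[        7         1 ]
det(B) = 11

For a 2×2 matrix [[a, b], [c, d]], det = a*d - b*c.
det(B) = (4)*(1) - (-1)*(7) = 4 + 7 = 11.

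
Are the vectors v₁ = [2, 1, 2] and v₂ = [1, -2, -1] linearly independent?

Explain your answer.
Yes, linearly independent

Two vectors are linearly dependent iff one is a scalar multiple of the other.
No single scalar k satisfies v₂ = k·v₁ (the ratios of corresponding entries disagree), so v₁ and v₂ are linearly independent.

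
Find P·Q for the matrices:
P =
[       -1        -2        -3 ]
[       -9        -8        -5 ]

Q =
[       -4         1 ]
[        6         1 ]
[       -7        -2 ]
PQ =
[       13         3 ]
[       23        -7 ]

Matrix multiplication: (PQ)[i][j] = sum over k of P[i][k] * Q[k][j].
  (PQ)[0][0] = (-1)*(-4) + (-2)*(6) + (-3)*(-7) = 13
  (PQ)[0][1] = (-1)*(1) + (-2)*(1) + (-3)*(-2) = 3
  (PQ)[1][0] = (-9)*(-4) + (-8)*(6) + (-5)*(-7) = 23
  (PQ)[1][1] = (-9)*(1) + (-8)*(1) + (-5)*(-2) = -7
PQ =
[       13         3 ]
[       23        -7 ]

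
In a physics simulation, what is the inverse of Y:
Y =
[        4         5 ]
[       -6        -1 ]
det(Y) = 26
Y⁻¹ =
[    -1/26     -5/26 ]
[     3/13      2/13 ]

For a 2×2 matrix Y = [[a, b], [c, d]] with det(Y) ≠ 0, Y⁻¹ = (1/det(Y)) * [[d, -b], [-c, a]].
det(Y) = (4)*(-1) - (5)*(-6) = -4 + 30 = 26.
Y⁻¹ = (1/26) * [[-1, -5], [6, 4]].
Dividing each entry by 26 and reducing:
Y⁻¹ =
[    -1/26     -5/26 ]
[     3/13      2/13 ]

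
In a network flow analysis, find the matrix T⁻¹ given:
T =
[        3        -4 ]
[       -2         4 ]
det(T) = 4
T⁻¹ =
[        1         1 ]
[      1/2       3/4 ]

For a 2×2 matrix T = [[a, b], [c, d]] with det(T) ≠ 0, T⁻¹ = (1/det(T)) * [[d, -b], [-c, a]].
det(T) = (3)*(4) - (-4)*(-2) = 12 - 8 = 4.
T⁻¹ = (1/4) * [[4, 4], [2, 3]].
Dividing each entry by 4 and reducing:
T⁻¹ =
[        1         1 ]
[      1/2       3/4 ]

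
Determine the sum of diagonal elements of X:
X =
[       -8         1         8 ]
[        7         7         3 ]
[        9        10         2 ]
tr(X) = -8 + 7 + 2 = 1

The trace of a square matrix is the sum of its diagonal entries.
Diagonal entries of X: X[0][0] = -8, X[1][1] = 7, X[2][2] = 2.
tr(X) = -8 + 7 + 2 = 1.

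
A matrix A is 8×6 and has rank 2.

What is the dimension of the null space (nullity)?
4

The rank-nullity theorem for an m×n matrix states:
rank(A) + nullity(A) = n (the number of columns).
Here n = 6 and rank(A) = 2, so nullity(A) = 6 - 2 = 4.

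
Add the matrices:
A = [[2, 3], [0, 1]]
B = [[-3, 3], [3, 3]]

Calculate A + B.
[[-1, 6], [3, 4]]

Add corresponding elements:
(2)+(-3)=-1
(3)+(3)=6
(0)+(3)=3
(1)+(3)=4
A + B = [[-1, 6], [3, 4]]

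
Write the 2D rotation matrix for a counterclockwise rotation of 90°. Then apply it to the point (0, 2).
R = [[0, -1], [1, 0]]; R·(0, 2) = (-2, 0)

Rotation matrix formula: R(θ) = [[cos θ, -sin θ], [sin θ, cos θ]]
For θ = 90°:
cos(90°) = 0
sin(90°) = 1
R = [[0, -1], [1, 0]]
Apply to (0, 2): [0·0 + (-1)·2, 1·0 + 0·2] = (-2, 0)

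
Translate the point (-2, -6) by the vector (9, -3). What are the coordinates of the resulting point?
(7, -9)

Translation by (9, -3):
x' = -2 + 9 = 7
y' = -6 + -3 = -9
Homogeneous matrix: [[1, 0, 9], [0, 1, -3], [0, 0, 1]]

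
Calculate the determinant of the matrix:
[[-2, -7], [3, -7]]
35

For a 2×2 matrix [[a, b], [c, d]], det = ad - bc
det = (-2)(-7) - (-7)(3) = 14 - -21 = 35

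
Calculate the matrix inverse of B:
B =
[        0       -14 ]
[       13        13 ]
det(B) = 182
B⁻¹ =
[     1/14      1/13 ]
[    -1/14         0 ]

For a 2×2 matrix B = [[a, b], [c, d]] with det(B) ≠ 0, B⁻¹ = (1/det(B)) * [[d, -b], [-c, a]].
det(B) = (0)*(13) - (-14)*(13) = 0 + 182 = 182.
B⁻¹ = (1/182) * [[13, 14], [-13, 0]].
Dividing each entry by 182 and reducing:
B⁻¹ =
[     1/14      1/13 ]
[    -1/14         0 ]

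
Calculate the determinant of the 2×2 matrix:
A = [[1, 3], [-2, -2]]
4

For A = [[a, b], [c, d]], det(A) = a*d - b*c.
det(A) = (1)*(-2) - (3)*(-2) = -2 - -6 = 4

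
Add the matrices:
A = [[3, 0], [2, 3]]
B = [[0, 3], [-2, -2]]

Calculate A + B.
[[3, 3], [0, 1]]

Add corresponding elements:
(3)+(0)=3
(0)+(3)=3
(2)+(-2)=0
(3)+(-2)=1
A + B = [[3, 3], [0, 1]]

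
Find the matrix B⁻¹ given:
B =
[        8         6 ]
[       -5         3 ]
det(B) = 54
B⁻¹ =
[     1/18      -1/9 ]
[     5/54      4/27 ]

For a 2×2 matrix B = [[a, b], [c, d]] with det(B) ≠ 0, B⁻¹ = (1/det(B)) * [[d, -b], [-c, a]].
det(B) = (8)*(3) - (6)*(-5) = 24 + 30 = 54.
B⁻¹ = (1/54) * [[3, -6], [5, 8]].
Dividing each entry by 54 and reducing:
B⁻¹ =
[     1/18      -1/9 ]
[     5/54      4/27 ]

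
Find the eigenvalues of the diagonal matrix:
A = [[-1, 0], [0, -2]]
λ₁ = -1, λ₂ = -2

The characteristic polynomial of A is det(A - λI) = (-1 - λ)(-2 - λ) = 0.
The roots are λ = -1 and λ = -2, so the eigenvalues are the diagonal entries.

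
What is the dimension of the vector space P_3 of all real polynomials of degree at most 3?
Dimension = 4

A polynomial of degree at most 3 can be written as a₀ + a₁x + a₂x² + a₃x³, with 4 free coefficients a₀, a₁, a₂, a₃.
The set {1, x, x², x³} is a basis: it spans P_3 (every such polynomial is a linear combination of these) and is linearly independent (a polynomial is zero iff all its coefficients are zero).
Therefore dim(P_3) = 3 + 1 = 4.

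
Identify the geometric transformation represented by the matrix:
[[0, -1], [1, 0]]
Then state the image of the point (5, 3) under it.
rotation by 90° counterclockwise; image of (5, 3) is (-3, 5)

This matches the form [[cos θ, -sin θ], [sin θ, cos θ]] of a rotation matrix; reading off cos θ and sin θ gives the angle.
The matrix [[0, -1], [1, 0]] represents: rotation by 90° counterclockwise.
Applying it to (5, 3): [0·5 + -1·3, 1·5 + 0·3] = (-3, 5).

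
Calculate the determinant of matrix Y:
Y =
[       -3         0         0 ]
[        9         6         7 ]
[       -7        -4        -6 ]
det(Y) = 24

Expand along row 0 (cofactor expansion): det(Y) = a*(e*i - f*h) - b*(d*i - f*g) + c*(d*h - e*g), where the 3×3 is [[a, b, c], [d, e, f], [g, h, i]].
Minor M_00 = (6)*(-6) - (7)*(-4) = -36 + 28 = -8.
Minor M_01 = (9)*(-6) - (7)*(-7) = -54 + 49 = -5.
Minor M_02 = (9)*(-4) - (6)*(-7) = -36 + 42 = 6.
det(Y) = (-3)*(-8) - (0)*(-5) + (0)*(6) = 24 + 0 + 0 = 24.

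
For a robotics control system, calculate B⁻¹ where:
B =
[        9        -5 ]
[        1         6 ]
det(B) = 59
B⁻¹ =
[     6/59      5/59 ]
[    -1/59      9/59 ]

For a 2×2 matrix B = [[a, b], [c, d]] with det(B) ≠ 0, B⁻¹ = (1/det(B)) * [[d, -b], [-c, a]].
det(B) = (9)*(6) - (-5)*(1) = 54 + 5 = 59.
B⁻¹ = (1/59) * [[6, 5], [-1, 9]].
Dividing each entry by 59 and reducing:
B⁻¹ =
[     6/59      5/59 ]
[    -1/59      9/59 ]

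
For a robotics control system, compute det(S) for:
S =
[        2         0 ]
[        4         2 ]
det(S) = 4

For a 2×2 matrix [[a, b], [c, d]], det = a*d - b*c.
det(S) = (2)*(2) - (0)*(4) = 4 - 0 = 4.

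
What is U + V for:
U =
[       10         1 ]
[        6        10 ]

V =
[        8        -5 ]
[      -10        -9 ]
U + V =
[       18        -4 ]
[       -4         1 ]

Matrix addition is elementwise: (U+V)[i][j] = U[i][j] + V[i][j].
  (U+V)[0][0] = (10) + (8) = 18
  (U+V)[0][1] = (1) + (-5) = -4
  (U+V)[1][0] = (6) + (-10) = -4
  (U+V)[1][1] = (10) + (-9) = 1
U + V =
[       18        -4 ]
[       -4         1 ]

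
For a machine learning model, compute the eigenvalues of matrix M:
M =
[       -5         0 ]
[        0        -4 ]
λ = -5, -4

Solve det(M - λI) = 0. For a 2×2 matrix the characteristic equation is λ² - (trace)λ + det = 0.
trace(M) = a + d = -5 - 4 = -9.
det(M) = a*d - b*c = (-5)*(-4) - (0)*(0) = 20 - 0 = 20.
Characteristic equation: λ² - (-9)λ + (20) = 0.
Discriminant = (-9)² - 4*(20) = 81 - 80 = 1.
λ = (-9 ± √1) / 2 = (-9 ± 1) / 2 = -5, -4.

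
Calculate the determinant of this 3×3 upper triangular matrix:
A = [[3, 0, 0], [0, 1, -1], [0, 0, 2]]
6

The determinant of a triangular matrix is the product of its diagonal entries (the off-diagonal entries above the diagonal do not affect it).
det(A) = (3) * (1) * (2) = 6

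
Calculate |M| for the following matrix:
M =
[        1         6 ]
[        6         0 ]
det(M) = -36

For a 2×2 matrix [[a, b], [c, d]], det = a*d - b*c.
det(M) = (1)*(0) - (6)*(6) = 0 - 36 = -36.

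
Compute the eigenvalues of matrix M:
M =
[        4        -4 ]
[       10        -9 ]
λ = -4, -1

Solve det(M - λI) = 0. For a 2×2 matrix the characteristic equation is λ² - (trace)λ + det = 0.
trace(M) = a + d = 4 - 9 = -5.
det(M) = a*d - b*c = (4)*(-9) - (-4)*(10) = -36 + 40 = 4.
Characteristic equation: λ² - (-5)λ + (4) = 0.
Discriminant = (-5)² - 4*(4) = 25 - 16 = 9.
λ = (-5 ± √9) / 2 = (-5 ± 3) / 2 = -4, -1.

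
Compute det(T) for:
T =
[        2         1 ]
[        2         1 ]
det(T) = 0

For a 2×2 matrix [[a, b], [c, d]], det = a*d - b*c.
det(T) = (2)*(1) - (1)*(2) = 2 - 2 = 0.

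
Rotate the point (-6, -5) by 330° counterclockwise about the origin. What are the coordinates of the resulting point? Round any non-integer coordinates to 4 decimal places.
(-7.6962, -1.3301)

Rotation matrix R(θ) = [[cos θ, -sin θ], [sin θ, cos θ]]; for θ = 330°:
R = [[√3/2, 1/2], [-1/2, √3/2]]
Result: R × [-6, -5]ᵀ = [√3/2·-6 + (1/2)·-5, -1/2·-6 + (√3/2)·-5]ᵀ = (-7.6962, -1.3301)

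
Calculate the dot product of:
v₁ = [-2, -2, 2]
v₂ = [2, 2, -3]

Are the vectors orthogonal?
-14, No

The dot product is the sum of products of corresponding components.
v₁·v₂ = (-2)*(2) + (-2)*(2) + (2)*(-3) = -4 - 4 - 6 = -14.
Two vectors are orthogonal iff their dot product is 0; here the dot product is -14, so the vectors are not orthogonal.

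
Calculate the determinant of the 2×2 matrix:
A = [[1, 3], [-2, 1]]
7

For A = [[a, b], [c, d]], det(A) = a*d - b*c.
det(A) = (1)*(1) - (3)*(-2) = 1 - -6 = 7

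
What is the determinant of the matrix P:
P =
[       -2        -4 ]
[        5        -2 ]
det(P) = 24

For a 2×2 matrix [[a, b], [c, d]], det = a*d - b*c.
det(P) = (-2)*(-2) - (-4)*(5) = 4 + 20 = 24.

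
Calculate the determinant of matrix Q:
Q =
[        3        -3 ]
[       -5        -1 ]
det(Q) = -18

For a 2×2 matrix [[a, b], [c, d]], det = a*d - b*c.
det(Q) = (3)*(-1) - (-3)*(-5) = -3 - 15 = -18.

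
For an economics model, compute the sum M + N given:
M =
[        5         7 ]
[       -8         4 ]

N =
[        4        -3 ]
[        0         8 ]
M + N =
[        9         4 ]
[       -8        12 ]

Matrix addition is elementwise: (M+N)[i][j] = M[i][j] + N[i][j].
  (M+N)[0][0] = (5) + (4) = 9
  (M+N)[0][1] = (7) + (-3) = 4
  (M+N)[1][0] = (-8) + (0) = -8
  (M+N)[1][1] = (4) + (8) = 12
M + N =
[        9         4 ]
[       -8        12 ]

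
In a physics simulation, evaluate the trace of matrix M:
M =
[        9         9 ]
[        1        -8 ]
tr(M) = 9 - 8 = 1

The trace of a square matrix is the sum of its diagonal entries.
Diagonal entries of M: M[0][0] = 9, M[1][1] = -8.
tr(M) = 9 - 8 = 1.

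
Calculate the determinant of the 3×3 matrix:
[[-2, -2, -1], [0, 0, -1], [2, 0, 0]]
4

Expansion along first row:
det = -2·det([[0,-1],[0,0]]) - -2·det([[0,-1],[2,0]]) + -1·det([[0,0],[2,0]])
    = -2·(0·0 - -1·0) - -2·(0·0 - -1·2) + -1·(0·0 - 0·2)
    = -2·0 - -2·2 + -1·0
    = 0 + 4 + 0 = 4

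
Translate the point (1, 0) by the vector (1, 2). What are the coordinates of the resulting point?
(2, 2)

Translation by (1, 2):
x' = 1 + 1 = 2
y' = 0 + 2 = 2
Homogeneous matrix: [[1, 0, 1], [0, 1, 2], [0, 0, 1]]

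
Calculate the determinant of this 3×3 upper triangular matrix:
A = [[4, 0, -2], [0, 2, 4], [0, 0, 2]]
16

The determinant of a triangular matrix is the product of its diagonal entries (the off-diagonal entries above the diagonal do not affect it).
det(A) = (4) * (2) * (2) = 16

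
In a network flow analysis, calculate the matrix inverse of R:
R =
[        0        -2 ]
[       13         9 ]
det(R) = 26
R⁻¹ =
[     9/26      1/13 ]
[     -1/2         0 ]

For a 2×2 matrix R = [[a, b], [c, d]] with det(R) ≠ 0, R⁻¹ = (1/det(R)) * [[d, -b], [-c, a]].
det(R) = (0)*(9) - (-2)*(13) = 0 + 26 = 26.
R⁻¹ = (1/26) * [[9, 2], [-13, 0]].
Dividing each entry by 26 and reducing:
R⁻¹ =
[     9/26      1/13 ]
[     -1/2         0 ]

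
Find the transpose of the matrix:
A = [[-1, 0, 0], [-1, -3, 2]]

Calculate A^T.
[[-1, -1], [0, -3], [0, 2]]

The transpose sends entry (i,j) to (j,i); rows become columns.
Row 0 of A: [-1, 0, 0] -> column 0 of A^T.
Row 1 of A: [-1, -3, 2] -> column 1 of A^T.
A^T = [[-1, -1], [0, -3], [0, 2]]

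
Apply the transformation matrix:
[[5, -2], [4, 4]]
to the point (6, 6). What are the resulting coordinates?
(18, 48)

Matrix multiplication:
[[5, -2], [4, 4]] × [6, 6]ᵀ
= [5×6 + -2×6, 4×6 + 4×6]ᵀ
= [18.0000, 48.0000]ᵀ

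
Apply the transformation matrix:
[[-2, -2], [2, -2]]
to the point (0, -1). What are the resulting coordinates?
(2, 2)

Matrix multiplication:
[[-2, -2], [2, -2]] × [0, -1]ᵀ
= [-2×0 + -2×-1, 2×0 + -2×-1]ᵀ
= [2.0000, 2.0000]ᵀ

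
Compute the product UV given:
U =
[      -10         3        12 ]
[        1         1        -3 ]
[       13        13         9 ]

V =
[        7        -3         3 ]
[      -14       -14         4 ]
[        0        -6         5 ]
UV =
[     -112       -84        42 ]
[       -7         1        -8 ]
[      -91      -275       136 ]

Matrix multiplication: (UV)[i][j] = sum over k of U[i][k] * V[k][j].
  (UV)[0][0] = (-10)*(7) + (3)*(-14) + (12)*(0) = -112
  (UV)[0][1] = (-10)*(-3) + (3)*(-14) + (12)*(-6) = -84
  (UV)[0][2] = (-10)*(3) + (3)*(4) + (12)*(5) = 42
  (UV)[1][0] = (1)*(7) + (1)*(-14) + (-3)*(0) = -7
  (UV)[1][1] = (1)*(-3) + (1)*(-14) + (-3)*(-6) = 1
  (UV)[1][2] = (1)*(3) + (1)*(4) + (-3)*(5) = -8
  (UV)[2][0] = (13)*(7) + (13)*(-14) + (9)*(0) = -91
  (UV)[2][1] = (13)*(-3) + (13)*(-14) + (9)*(-6) = -275
  (UV)[2][2] = (13)*(3) + (13)*(4) + (9)*(5) = 136
UV =
[     -112       -84        42 ]
[       -7         1        -8 ]
[      -91      -275       136 ]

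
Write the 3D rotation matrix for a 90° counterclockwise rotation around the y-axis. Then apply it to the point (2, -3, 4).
R = [[0, 0, 1], [0, 1, 0], [-1, 0, 0]]; R·(2, -3, 4) = (4, -3, -2)

Rotation matrix for 90° around y-axis:
cos(90°) = 0, sin(90°) = 1
R = [[0, 0, 1], [0, 1, 0], [-1, 0, 0]]
Apply to (2, -3, 4): R·[2, -3, 4]ᵀ = (4, -3, -2)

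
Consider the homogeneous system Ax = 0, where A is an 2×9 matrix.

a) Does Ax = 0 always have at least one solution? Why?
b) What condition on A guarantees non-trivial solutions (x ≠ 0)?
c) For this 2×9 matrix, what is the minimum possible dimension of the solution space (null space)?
a) Yes, x = 0 is always a solution. b) When A has linearly dependent columns (rank < n). c) Minimum nullity = 7.

a) x = 0 satisfies A·0 = 0, so the zero vector is always a solution.
b) Non-trivial solutions exist iff the columns of A are linearly dependent, equivalently rank(A) < n (the number of columns).
c) By rank-nullity, rank(A) + nullity(A) = n = 9. Since A has only 2 rows, rank(A) ≤ 2, so nullity(A) ≥ 9 - 2 = 7.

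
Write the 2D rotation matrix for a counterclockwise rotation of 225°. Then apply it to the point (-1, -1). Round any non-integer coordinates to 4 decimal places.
R = [[-√2/2, √2/2], [-√2/2, -√2/2]]; R·(-1, -1) = (0.0000, 1.4142)

Rotation matrix formula: R(θ) = [[cos θ, -sin θ], [sin θ, cos θ]]
For θ = 225°:
cos(225°) = -√2/2
sin(225°) = -√2/2
R = [[-√2/2, √2/2], [-√2/2, -√2/2]]
Apply to (-1, -1): [-√2/2·-1 + (√2/2)·-1, -√2/2·-1 + -√2/2·-1] = (0.0000, 1.4142)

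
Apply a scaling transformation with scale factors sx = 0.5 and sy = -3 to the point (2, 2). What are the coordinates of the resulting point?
(1.0, -6)

Scaling matrix:
[[0.50, 0], [0, -3]]
Result: (2 × 0.5, 2 × -3) = (1.0, -6)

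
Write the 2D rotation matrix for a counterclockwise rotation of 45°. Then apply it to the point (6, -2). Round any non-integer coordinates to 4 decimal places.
R = [[√2/2, -√2/2], [√2/2, √2/2]]; R·(6, -2) = (5.6569, 2.8284)

Rotation matrix formula: R(θ) = [[cos θ, -sin θ], [sin θ, cos θ]]
For θ = 45°:
cos(45°) = √2/2
sin(45°) = √2/2
R = [[√2/2, -√2/2], [√2/2, √2/2]]
Apply to (6, -2): [√2/2·6 + (-√2/2)·-2, √2/2·6 + √2/2·-2] = (5.6569, 2.8284)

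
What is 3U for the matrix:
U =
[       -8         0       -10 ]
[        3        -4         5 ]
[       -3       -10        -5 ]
3U =
[      -24         0       -30 ]
[        9       -12        15 ]
[       -9       -30       -15 ]

Scalar multiplication is elementwise: (3U)[i][j] = 3 * U[i][j].
  (3U)[0][0] = 3 * (-8) = -24
  (3U)[0][1] = 3 * (0) = 0
  (3U)[0][2] = 3 * (-10) = -30
  (3U)[1][0] = 3 * (3) = 9
  (3U)[1][1] = 3 * (-4) = -12
  (3U)[1][2] = 3 * (5) = 15
  (3U)[2][0] = 3 * (-3) = -9
  (3U)[2][1] = 3 * (-10) = -30
  (3U)[2][2] = 3 * (-5) = -15
3U =
[      -24         0       -30 ]
[        9       -12        15 ]
[       -9       -30       -15 ]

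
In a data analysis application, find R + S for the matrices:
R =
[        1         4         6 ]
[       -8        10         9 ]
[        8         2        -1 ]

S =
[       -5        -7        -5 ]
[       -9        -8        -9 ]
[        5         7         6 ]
R + S =
[       -4        -3         1 ]
[      -17         2         0 ]
[       13         9         5 ]

Matrix addition is elementwise: (R+S)[i][j] = R[i][j] + S[i][j].
  (R+S)[0][0] = (1) + (-5) = -4
  (R+S)[0][1] = (4) + (-7) = -3
  (R+S)[0][2] = (6) + (-5) = 1
  (R+S)[1][0] = (-8) + (-9) = -17
  (R+S)[1][1] = (10) + (-8) = 2
  (R+S)[1][2] = (9) + (-9) = 0
  (R+S)[2][0] = (8) + (5) = 13
  (R+S)[2][1] = (2) + (7) = 9
  (R+S)[2][2] = (-1) + (6) = 5
R + S =
[       -4        -3         1 ]
[      -17         2         0 ]
[       13         9         5 ]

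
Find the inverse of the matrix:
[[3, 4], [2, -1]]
[[1/11, 4/11], [2/11, -3/11]]

For [[a,b],[c,d]], inverse = (1/det)·[[d,-b],[-c,a]]
det = 3·-1 - 4·2 = -11
Inverse = (1/-11)·[[-1, -4], [-2, 3]]
        = [[1/11, 4/11], [2/11, -3/11]]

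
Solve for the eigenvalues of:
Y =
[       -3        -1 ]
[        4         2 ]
λ = -2, 1

Solve det(Y - λI) = 0. For a 2×2 matrix the characteristic equation is λ² - (trace)λ + det = 0.
trace(Y) = a + d = -3 + 2 = -1.
det(Y) = a*d - b*c = (-3)*(2) - (-1)*(4) = -6 + 4 = -2.
Characteristic equation: λ² - (-1)λ + (-2) = 0.
Discriminant = (-1)² - 4*(-2) = 1 + 8 = 9.
λ = (-1 ± √9) / 2 = (-1 ± 3) / 2 = -2, 1.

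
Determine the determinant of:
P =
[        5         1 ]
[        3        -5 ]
det(P) = -28

For a 2×2 matrix [[a, b], [c, d]], det = a*d - b*c.
det(P) = (5)*(-5) - (1)*(3) = -25 - 3 = -28.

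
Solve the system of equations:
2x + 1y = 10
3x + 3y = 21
x = 3, y = 4

Use elimination (row reduction):
Equation 1: 2x + 1y = 10.
Equation 2: 3x + 3y = 21.
Multiply Eq1 by 3 and Eq2 by 2: 6x + 3y = 30;  6x + 6y = 42.
Subtract: (3)y = 12, so y = 4.
Back-substitute into Eq1: 2x + 1*(4) = 10, so x = 3.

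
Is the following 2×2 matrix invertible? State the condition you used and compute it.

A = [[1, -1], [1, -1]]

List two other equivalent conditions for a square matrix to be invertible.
No, not invertible; det(A) = 0 (two rows are equal, so the rows are linearly dependent). Equivalent conditions (failing for this A): rank(A) < 2; Ax = 0 has non-trivial solutions; 0 is an eigenvalue; the columns are linearly dependent.

To check invertibility, compute det(A).
In this matrix, row 0 and the last row are identical, so one row is a scalar multiple of another and the rows are linearly dependent.
A matrix with linearly dependent rows has det = 0 and is not invertible.
Equivalent failed conditions:
- rank(A) < 2.
- Ax = 0 has non-trivial solutions.
- 0 is an eigenvalue.
- The columns are linearly dependent.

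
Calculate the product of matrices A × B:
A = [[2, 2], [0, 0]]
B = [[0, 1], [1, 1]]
[[2, 4], [0, 0]]

Matrix multiplication:
C[0][0] = 2×0 + 2×1 = 2
C[0][1] = 2×1 + 2×1 = 4
C[1][0] = 0×0 + 0×1 = 0
C[1][1] = 0×1 + 0×1 = 0
Result: [[2, 4], [0, 0]]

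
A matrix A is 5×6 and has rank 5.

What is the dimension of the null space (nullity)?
1

The rank-nullity theorem for an m×n matrix states:
rank(A) + nullity(A) = n (the number of columns).
Here n = 6 and rank(A) = 5, so nullity(A) = 6 - 5 = 1.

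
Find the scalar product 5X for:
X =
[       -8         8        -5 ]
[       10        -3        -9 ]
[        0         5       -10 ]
5X =
[      -40        40       -25 ]
[       50       -15       -45 ]
[        0        25       -50 ]

Scalar multiplication is elementwise: (5X)[i][j] = 5 * X[i][j].
  (5X)[0][0] = 5 * (-8) = -40
  (5X)[0][1] = 5 * (8) = 40
  (5X)[0][2] = 5 * (-5) = -25
  (5X)[1][0] = 5 * (10) = 50
  (5X)[1][1] = 5 * (-3) = -15
  (5X)[1][2] = 5 * (-9) = -45
  (5X)[2][0] = 5 * (0) = 0
  (5X)[2][1] = 5 * (5) = 25
  (5X)[2][2] = 5 * (-10) = -50
5X =
[      -40        40       -25 ]
[       50       -15       -45 ]
[        0        25       -50 ]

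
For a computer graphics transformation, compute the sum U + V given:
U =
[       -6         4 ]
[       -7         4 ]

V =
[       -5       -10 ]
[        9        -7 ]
U + V =
[      -11        -6 ]
[        2        -3 ]

Matrix addition is elementwise: (U+V)[i][j] = U[i][j] + V[i][j].
  (U+V)[0][0] = (-6) + (-5) = -11
  (U+V)[0][1] = (4) + (-10) = -6
  (U+V)[1][0] = (-7) + (9) = 2
  (U+V)[1][1] = (4) + (-7) = -3
U + V =
[      -11        -6 ]
[        2        -3 ]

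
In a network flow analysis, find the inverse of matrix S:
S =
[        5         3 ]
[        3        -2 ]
det(S) = -19
S⁻¹ =
[     2/19      3/19 ]
[     3/19     -5/19 ]

For a 2×2 matrix S = [[a, b], [c, d]] with det(S) ≠ 0, S⁻¹ = (1/det(S)) * [[d, -b], [-c, a]].
det(S) = (5)*(-2) - (3)*(3) = -10 - 9 = -19.
S⁻¹ = (1/-19) * [[-2, -3], [-3, 5]].
Dividing each entry by -19 and reducing:
S⁻¹ =
[     2/19      3/19 ]
[     3/19     -5/19 ]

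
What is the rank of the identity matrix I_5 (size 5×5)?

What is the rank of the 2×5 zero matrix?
rank(I_5) = 5, rank(0) = 0

The identity I_5 has 5 columns that are the standard basis vectors e_1, …, e_5. These are linearly independent, so all 5 columns are pivots and rank(I_5) = 5.
The 2×5 zero matrix has every entry zero, so every row is the zero row and there are no pivots; rank(0) = 0.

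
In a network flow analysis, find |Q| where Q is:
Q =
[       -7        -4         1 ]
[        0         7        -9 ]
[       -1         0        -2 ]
det(Q) = 69

Expand along row 0 (cofactor expansion): det(Q) = a*(e*i - f*h) - b*(d*i - f*g) + c*(d*h - e*g), where the 3×3 is [[a, b, c], [d, e, f], [g, h, i]].
Minor M_00 = (7)*(-2) - (-9)*(0) = -14 - 0 = -14.
Minor M_01 = (0)*(-2) - (-9)*(-1) = 0 - 9 = -9.
Minor M_02 = (0)*(0) - (7)*(-1) = 0 + 7 = 7.
det(Q) = (-7)*(-14) - (-4)*(-9) + (1)*(7) = 98 - 36 + 7 = 69.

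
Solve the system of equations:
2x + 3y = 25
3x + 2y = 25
x = 5, y = 5

Use elimination (row reduction):
Equation 1: 2x + 3y = 25.
Equation 2: 3x + 2y = 25.
Multiply Eq1 by 3 and Eq2 by 2: 6x + 9y = 75;  6x + 4y = 50.
Subtract: (-5)y = -25, so y = 5.
Back-substitute into Eq1: 2x + 3*(5) = 25, so x = 5.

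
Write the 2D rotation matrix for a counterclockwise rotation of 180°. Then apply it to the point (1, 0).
R = [[-1, 0], [0, -1]]; R·(1, 0) = (-1, 0)

Rotation matrix formula: R(θ) = [[cos θ, -sin θ], [sin θ, cos θ]]
For θ = 180°:
cos(180°) = -1
sin(180°) = 0
R = [[-1, 0], [0, -1]]
Apply to (1, 0): [-1·1 + (0)·0, 0·1 + -1·0] = (-1, 0)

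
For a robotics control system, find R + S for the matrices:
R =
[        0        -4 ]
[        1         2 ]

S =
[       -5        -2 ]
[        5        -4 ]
R + S =
[       -5        -6 ]
[        6        -2 ]

Matrix addition is elementwise: (R+S)[i][j] = R[i][j] + S[i][j].
  (R+S)[0][0] = (0) + (-5) = -5
  (R+S)[0][1] = (-4) + (-2) = -6
  (R+S)[1][0] = (1) + (5) = 6
  (R+S)[1][1] = (2) + (-4) = -2
R + S =
[       -5        -6 ]
[        6        -2 ]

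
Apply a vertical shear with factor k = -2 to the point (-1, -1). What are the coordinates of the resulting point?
(-1, 1)

Shear matrix for vertical shear with factor k = -2:
[[1, 0], [-2, 1]]
Result: (-1, -1) → (-1, 1)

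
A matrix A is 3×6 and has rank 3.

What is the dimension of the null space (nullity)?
3

The rank-nullity theorem for an m×n matrix states:
rank(A) + nullity(A) = n (the number of columns).
Here n = 6 and rank(A) = 3, so nullity(A) = 6 - 3 = 3.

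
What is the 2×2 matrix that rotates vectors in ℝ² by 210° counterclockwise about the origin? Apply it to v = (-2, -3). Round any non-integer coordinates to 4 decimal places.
R = [[-√3/2, 1/2], [-1/2, -√3/2]]; R·v = (0.2321, 3.5981)

A counterclockwise rotation by angle θ in ℝ² has matrix R(θ) = [[cos θ, -sin θ], [sin θ, cos θ]].
For θ = 210°: cos θ = -√3/2, sin θ = -1/2.
R(210°) = [[-√3/2, 1/2], [-1/2, -√3/2]].
R·v = [-√3/2·-2 + (1/2)·-3, -1/2·-2 + -√3/2·-3] = (0.2321, 3.5981).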